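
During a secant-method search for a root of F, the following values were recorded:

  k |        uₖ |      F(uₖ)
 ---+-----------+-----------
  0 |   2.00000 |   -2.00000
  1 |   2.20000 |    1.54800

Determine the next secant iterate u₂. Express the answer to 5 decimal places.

u₂ = 2.20000 − 1.54800·(2.20000 − 2.00000) / (1.54800 − (-2.00000))
   = 2.20000 − (0.3096000)/(3.5480000) = 2.1127396

2.11274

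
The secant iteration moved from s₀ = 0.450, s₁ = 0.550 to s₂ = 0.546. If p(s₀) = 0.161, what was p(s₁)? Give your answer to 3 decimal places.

The secant line through (0.450, 0.161) and (0.550, p(s₁)) crosses zero at s₂ = 0.546.
So (0.450, 0.161), (0.550, p(s₁)), (0.546, 0) are collinear:
p(s₁) = 0.161 · (0.550 − 0.546) / (0.450 − 0.546) = 0.161 · (0.00400)/(-0.09600) = -0.00671

-0.007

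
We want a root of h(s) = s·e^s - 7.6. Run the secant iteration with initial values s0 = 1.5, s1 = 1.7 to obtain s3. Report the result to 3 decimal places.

1.574

h(1.5) = -0.87747, h(1.7) = 1.70571
s2 = 1.70000 − 1.70571·(1.70000 − 1.50000) / (1.70571 − (-0.87747)) = 1.70000 − (0.34114)/(2.58318) = 1.56794
h(1.56794) = -0.07901
s3 = 1.56794 − (-0.07901)·(1.56794 − 1.70000) / (-0.07901 − 1.70571) = 1.56794 − (0.01043)/(-1.78472) = 1.57378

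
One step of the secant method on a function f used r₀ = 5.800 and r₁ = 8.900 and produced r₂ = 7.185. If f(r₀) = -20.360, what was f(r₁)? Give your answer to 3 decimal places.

25.211

The secant line through (5.800, -20.360) and (8.900, f(r₁)) crosses zero at r₂ = 7.185.
So (5.800, -20.360), (8.900, f(r₁)), (7.185, 0) are collinear:
f(r₁) = -20.360 · (8.900 − 7.185) / (5.800 − 7.185) = -20.360 · (1.71500)/(-1.38500) = 25.21112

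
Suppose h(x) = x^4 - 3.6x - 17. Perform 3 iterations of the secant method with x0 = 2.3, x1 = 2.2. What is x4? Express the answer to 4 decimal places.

h(2.3) = 2.704100, h(2.2) = -1.494400
x2 = 2.200000 − (-1.494400)·(2.200000 − 2.300000) / (-1.494400 − 2.704100) = 2.200000 − (0.149440)/(-4.198500) = 2.235594
h(2.235594) = -0.069342
x3 = 2.235594 − (-0.069342)·(2.235594 − 2.200000) / (-0.069342 − (-1.494400)) = 2.235594 − (-0.002468)/(1.425058) = 2.237326
h(2.237326) = 0.001919
x4 = 2.237326 − 0.001919·(2.237326 − 2.235594) / (0.001919 − (-0.069342)) = 2.237326 − (0.000003)/(0.071261) = 2.237279

2.2373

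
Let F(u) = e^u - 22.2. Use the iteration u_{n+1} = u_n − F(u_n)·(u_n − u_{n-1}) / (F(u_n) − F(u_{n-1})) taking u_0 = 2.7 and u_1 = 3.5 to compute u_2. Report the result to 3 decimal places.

3.021

F(2.7) = -7.32027, F(3.5) = 10.91545
u_2 = 3.50000 − 10.91545·(3.50000 − 2.70000) / (10.91545 − (-7.32027)) = 3.50000 − (8.73236)/(18.23572) = 3.02114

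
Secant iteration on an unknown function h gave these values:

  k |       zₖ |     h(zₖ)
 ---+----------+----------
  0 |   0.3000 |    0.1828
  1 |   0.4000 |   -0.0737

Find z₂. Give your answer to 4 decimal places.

0.3713

z₂ = 0.4000 − (-0.0737)·(0.4000 − 0.3000) / (-0.0737 − 0.1828)
   = 0.4000 − (-0.007370)/(-0.256500) = 0.371267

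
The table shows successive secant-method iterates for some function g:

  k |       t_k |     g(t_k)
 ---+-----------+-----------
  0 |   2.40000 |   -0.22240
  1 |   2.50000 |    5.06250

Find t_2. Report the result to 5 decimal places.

2.40421

t_2 = 2.50000 − 5.06250·(2.50000 − 2.40000) / (5.06250 − (-0.22240))
   = 2.50000 − (0.5062500)/(5.2849000) = 2.4042082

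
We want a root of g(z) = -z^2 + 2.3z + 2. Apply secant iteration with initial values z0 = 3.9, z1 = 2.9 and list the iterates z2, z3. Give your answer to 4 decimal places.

2.9578, 2.9731

g(3.9) = -4.240000, g(2.9) = 0.260000
z2 = 2.900000 − 0.260000·(2.900000 − 3.900000) / (0.260000 − (-4.240000)) = 2.900000 − (-0.260000)/(4.500000) = 2.957778
g(2.957778) = 0.054440
z3 = 2.957778 − 0.054440·(2.957778 − 2.900000) / (0.054440 − 0.260000) = 2.957778 − (0.003145)/(-0.205560) = 2.973079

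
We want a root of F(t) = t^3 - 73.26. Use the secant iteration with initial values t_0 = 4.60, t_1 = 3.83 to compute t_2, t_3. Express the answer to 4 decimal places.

4.1495, 4.1874

F(4.60) = 24.076000, F(3.83) = -17.078113
t_2 = 3.830000 − (-17.078113)·(3.830000 − 4.600000) / (-17.078113 − 24.076000) = 3.830000 − (13.150147)/(-41.154113) = 4.149534
F(4.149534) = -1.810688
t_3 = 4.149534 − (-1.810688)·(4.149534 − 3.830000) / (-1.810688 − (-17.078113)) = 4.149534 − (-0.578577)/(15.267425) = 4.187430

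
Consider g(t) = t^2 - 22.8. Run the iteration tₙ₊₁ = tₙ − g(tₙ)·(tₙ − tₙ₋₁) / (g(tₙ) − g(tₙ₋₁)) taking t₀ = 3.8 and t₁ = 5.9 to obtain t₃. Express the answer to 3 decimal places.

4.763

g(3.8) = -8.36000, g(5.9) = 12.01000
t₂ = 5.90000 − 12.01000·(5.90000 − 3.80000) / (12.01000 − (-8.36000)) = 5.90000 − (25.22100)/(20.37000) = 4.66186
g(4.66186) = -1.06710
t₃ = 4.66186 − (-1.06710)·(4.66186 − 5.90000) / (-1.06710 − 12.01000) = 4.66186 − (1.32123)/(-13.07710) = 4.76289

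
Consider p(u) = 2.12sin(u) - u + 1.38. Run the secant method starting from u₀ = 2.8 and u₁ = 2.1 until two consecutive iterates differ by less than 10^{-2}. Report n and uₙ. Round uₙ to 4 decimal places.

n = 4, uₙ = 2.5544

p(2.8) = -0.709825, p(2.1) = 1.110004
u₂ = 2.100000 − 1.110004·(-0.700000)/(1.819829) = 2.526965;  |Δ| = 0.426965
p(2.526965) = 0.075543
u₃ = 2.526965 − 0.075543·(0.426965)/(-1.034461) = 2.558144;  |Δ| = 0.031180
p(2.558144) = -0.010226
u₄ = 2.558144 − (-0.010226)·(0.031180)/(-0.085769) = 2.554427;  |Δ| = 0.003717
|u₄ − u₃| = 0.003717 < 10^{-2}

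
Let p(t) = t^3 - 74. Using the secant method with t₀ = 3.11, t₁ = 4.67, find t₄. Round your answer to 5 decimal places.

4.19880

p(3.11) = -43.9197690, p(4.67) = 27.8475630
t₂ = 4.6700000 − 27.8475630·(4.6700000 − 3.1100000) / (27.8475630 − (-43.9197690)) = 4.6700000 − (43.4421983)/(71.7673320) = 4.0646800
p(4.0646800) = -6.8448852
t₃ = 4.0646800 − (-6.8448852)·(4.0646800 − 4.6700000) / (-6.8448852 − 27.8475630) = 4.0646800 − (4.1433456)/(-34.6924482) = 4.1841108
p(4.1841108) = -0.7496790
t₄ = 4.1841108 − (-0.7496790)·(4.1841108 − 4.0646800) / (-0.7496790 − (-6.8448852)) = 4.1841108 − (-0.0895347)/(6.0952063) = 4.1988002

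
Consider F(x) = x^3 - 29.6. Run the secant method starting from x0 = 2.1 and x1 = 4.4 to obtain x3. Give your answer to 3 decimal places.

F(2.1) = -20.33900, F(4.4) = 55.58400
x2 = 4.40000 − 55.58400·(4.40000 − 2.10000) / (55.58400 − (-20.33900)) = 4.40000 − (127.84320)/(75.92300) = 2.71615
F(2.71615) = -9.56176
x3 = 2.71615 − (-9.56176)·(2.71615 − 4.40000) / (-9.56176 − 55.58400) = 2.71615 − (16.10060)/(-65.14576) = 2.96329

2.963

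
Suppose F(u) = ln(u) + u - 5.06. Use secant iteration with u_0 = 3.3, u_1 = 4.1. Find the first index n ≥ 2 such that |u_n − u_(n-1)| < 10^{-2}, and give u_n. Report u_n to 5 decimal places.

n = 3, u_n = 3.74068

F(3.3) = -0.5660775, F(4.1) = 0.4509870
u_2 = 4.1000000 − 0.4509870·(0.8000000)/(1.0170645) = 3.7452638;  |Δ| = 0.3547362
F(3.7452638) = 0.0057559
u_3 = 3.7452638 − 0.0057559·(-0.3547362)/(-0.4452311) = 3.7406778;  |Δ| = 0.0045860
|u_3 − u_2| = 0.0045860 < 10^{-2}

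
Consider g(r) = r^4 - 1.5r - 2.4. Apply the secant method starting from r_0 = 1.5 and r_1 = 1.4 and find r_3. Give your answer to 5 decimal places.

1.46442

g(1.5) = 0.4125000, g(1.4) = -0.6584000
r_2 = 1.4000000 − (-0.6584000)·(1.4000000 − 1.5000000) / (-0.6584000 − 0.4125000) = 1.4000000 − (0.0658400)/(-1.0709000) = 1.4614810
g(1.4614810) = -0.0300386
r_3 = 1.4614810 − (-0.0300386)·(1.4614810 − 1.4000000) / (-0.0300386 − (-0.6584000)) = 1.4614810 − (-0.0018468)/(0.6283614) = 1.4644201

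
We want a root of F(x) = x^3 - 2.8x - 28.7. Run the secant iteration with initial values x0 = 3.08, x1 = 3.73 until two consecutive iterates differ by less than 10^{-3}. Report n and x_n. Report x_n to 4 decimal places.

n = 5, x_n = 3.3656

F(3.08) = -8.105888, F(3.73) = 12.751117
x2 = 3.730000 − 12.751117·(0.650000)/(20.857005) = 3.332617;  |Δ| = 0.397383
F(3.332617) = -1.018173
x3 = 3.332617 − (-1.018173)·(-0.397383)/(-13.769290) = 3.362001;  |Δ| = 0.029385
F(3.362001) = -0.112727
x4 = 3.362001 − (-0.112727)·(0.029385)/(0.905447) = 3.365660;  |Δ| = 0.003658
F(3.365660) = 0.001216
x5 = 3.365660 − 0.001216·(0.003658)/(0.113943) = 3.365621;  |Δ| = 0.000039
|x5 − x4| = 0.000039 < 10^{-3}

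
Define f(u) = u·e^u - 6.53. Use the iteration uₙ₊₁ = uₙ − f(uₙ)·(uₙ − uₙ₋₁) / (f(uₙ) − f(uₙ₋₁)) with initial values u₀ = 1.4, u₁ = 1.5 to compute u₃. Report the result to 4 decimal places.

f(1.4) = -0.852720, f(1.5) = 0.192534
u₂ = 1.500000 − 0.192534·(1.500000 − 1.400000) / (0.192534 − (-0.852720)) = 1.500000 − (0.019253)/(1.045254) = 1.481580
f(1.481580) = -0.011206
u₃ = 1.481580 − (-0.011206)·(1.481580 − 1.500000) / (-0.011206 − 0.192534) = 1.481580 − (0.000206)/(-0.203739) = 1.482593

1.4826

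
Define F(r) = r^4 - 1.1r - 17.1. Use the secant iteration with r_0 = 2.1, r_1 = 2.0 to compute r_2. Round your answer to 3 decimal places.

F(2.1) = 0.03810, F(2.0) = -3.30000
r_2 = 2.00000 − (-3.30000)·(2.00000 − 2.10000) / (-3.30000 − 0.03810) = 2.00000 − (0.33000)/(-3.33810) = 2.09886

2.099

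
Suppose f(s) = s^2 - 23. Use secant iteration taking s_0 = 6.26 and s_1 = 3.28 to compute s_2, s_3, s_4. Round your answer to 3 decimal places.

f(6.26) = 16.18760, f(3.28) = -12.24160
s_2 = 3.28000 − (-12.24160)·(3.28000 − 6.26000) / (-12.24160 − 16.18760) = 3.28000 − (36.47997)/(-28.42920) = 4.56319
f(4.56319) = -2.17733
s_3 = 4.56319 − (-2.17733)·(4.56319 − 3.28000) / (-2.17733 − (-12.24160)) = 4.56319 − (-2.79392)/(10.06427) = 4.84079
f(4.84079) = 0.43329
s_4 = 4.84079 − 0.43329·(4.84079 − 4.56319) / (0.43329 − (-2.17733)) = 4.84079 − (0.12028)/(2.61062) = 4.79472

4.563, 4.841, 4.795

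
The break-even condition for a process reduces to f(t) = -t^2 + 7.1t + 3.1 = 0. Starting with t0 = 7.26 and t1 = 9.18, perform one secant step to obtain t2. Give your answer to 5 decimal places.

f(7.26) = 1.9384000, f(9.18) = -15.9944000
t2 = 9.1800000 − (-15.9944000)·(9.1800000 − 7.2600000) / (-15.9944000 − 1.9384000) = 9.1800000 − (-30.7092480)/(-17.9328000) = 7.4675375

7.46754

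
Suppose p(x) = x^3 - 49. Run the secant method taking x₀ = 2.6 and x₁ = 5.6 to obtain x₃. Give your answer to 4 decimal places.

p(2.6) = -31.424000, p(5.6) = 126.616000
x₂ = 5.600000 − 126.616000·(5.600000 − 2.600000) / (126.616000 − (-31.424000)) = 5.600000 − (379.848000)/(158.040000) = 3.196507
p(3.196507) = -16.339181
x₃ = 3.196507 − (-16.339181)·(3.196507 − 5.600000) / (-16.339181 − 126.616000) = 3.196507 − (39.271104)/(-142.955181) = 3.471216

3.4712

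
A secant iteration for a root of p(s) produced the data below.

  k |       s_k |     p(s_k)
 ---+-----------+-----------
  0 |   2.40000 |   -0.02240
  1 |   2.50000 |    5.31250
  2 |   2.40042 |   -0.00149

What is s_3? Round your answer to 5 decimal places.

s_3 = 2.40042 − (-0.00149)·(2.40042 − 2.50000) / (-0.00149 − 5.31250)
   = 2.40042 − (0.0001484)/(-5.3139900) = 2.4004479

2.40045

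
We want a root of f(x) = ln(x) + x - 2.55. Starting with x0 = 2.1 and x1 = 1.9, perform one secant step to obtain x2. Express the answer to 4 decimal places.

f(2.1) = 0.291937, f(1.9) = -0.008146
x2 = 1.900000 − (-0.008146)·(1.900000 − 2.100000) / (-0.008146 − 0.291937) = 1.900000 − (0.001629)/(-0.300083) = 1.905429

1.9054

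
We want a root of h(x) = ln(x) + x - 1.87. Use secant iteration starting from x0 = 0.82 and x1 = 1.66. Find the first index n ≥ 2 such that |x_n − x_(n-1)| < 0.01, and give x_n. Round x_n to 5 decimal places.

n = 4, x_n = 1.47878

h(0.82) = -1.2484509, h(1.66) = 0.2968176
x2 = 1.6600000 − 0.2968176·(0.8400000)/(1.5452685) = 1.4986515;  |Δ| = 0.1613485
h(1.4986515) = 0.0332172
x3 = 1.4986515 − 0.0332172·(-0.1613485)/(-0.2636004) = 1.4783194;  |Δ| = 0.0203321
h(1.4783194) = -0.0007747
x4 = 1.4783194 − (-0.0007747)·(-0.0203321)/(-0.0339919) = 1.4787828;  |Δ| = 0.0004634
|x4 − x3| = 0.0004634 < 0.01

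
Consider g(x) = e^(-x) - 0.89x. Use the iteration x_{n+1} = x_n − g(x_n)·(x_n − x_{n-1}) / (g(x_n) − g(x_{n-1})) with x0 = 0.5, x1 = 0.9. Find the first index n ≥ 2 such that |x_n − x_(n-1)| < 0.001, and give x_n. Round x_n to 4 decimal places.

n = 4, x_n = 0.6103

g(0.5) = 0.161531, g(0.9) = -0.394430
x2 = 0.900000 − (-0.394430)·(0.400000)/(-0.555961) = 0.616217;  |Δ| = 0.283783
g(0.616217) = -0.008450
x3 = 0.616217 − (-0.008450)·(-0.283783)/(0.385980) = 0.610004;  |Δ| = 0.006213
g(0.610004) = 0.000444
x4 = 0.610004 − 0.000444·(-0.006213)/(0.008895) = 0.610315;  |Δ| = 0.000310
|x4 − x3| = 0.000310 < 0.001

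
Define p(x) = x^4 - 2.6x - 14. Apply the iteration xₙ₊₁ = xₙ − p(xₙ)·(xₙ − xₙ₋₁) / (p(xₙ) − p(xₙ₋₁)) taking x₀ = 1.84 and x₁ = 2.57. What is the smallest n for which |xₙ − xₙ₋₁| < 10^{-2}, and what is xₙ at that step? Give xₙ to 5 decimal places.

p(1.84) = -7.3217126, p(2.57) = 22.9427040
x₂ = 2.5700000 − 22.9427040·(0.7300000)/(30.2644166) = 2.0166051;  |Δ| = 0.5533949
p(2.0166051) = -2.7051560
x₃ = 2.0166051 − (-2.7051560)·(-0.5533949)/(-25.6478600) = 2.0749733;  |Δ| = 0.0583682
p(2.0749733) = -0.8574781
x₄ = 2.0749733 − (-0.8574781)·(0.0583682)/(1.8476779) = 2.1020611;  |Δ| = 0.0270878
p(2.1020611) = 0.0592036
x₅ = 2.1020611 − 0.0592036·(0.0270878)/(0.9166817) = 2.1003116;  |Δ| = 0.0017495
|x₅ − x₄| = 0.0017495 < 10^{-2}

n = 5, xₙ = 2.10031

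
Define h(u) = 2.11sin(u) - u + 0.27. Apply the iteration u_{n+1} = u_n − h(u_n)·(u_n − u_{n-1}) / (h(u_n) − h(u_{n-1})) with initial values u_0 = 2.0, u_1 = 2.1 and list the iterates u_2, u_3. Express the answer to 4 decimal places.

h(2.0) = 0.188618, h(2.1) = -0.008628
u_2 = 2.100000 − (-0.008628)·(2.100000 − 2.000000) / (-0.008628 − 0.188618) = 2.100000 − (-0.000863)/(-0.197246) = 2.095626
h(2.095626) = 0.000388
u_3 = 2.095626 − 0.000388·(2.095626 − 2.100000) / (0.000388 − (-0.008628)) = 2.095626 − (-0.000002)/(0.009017) = 2.095814

2.0956, 2.0958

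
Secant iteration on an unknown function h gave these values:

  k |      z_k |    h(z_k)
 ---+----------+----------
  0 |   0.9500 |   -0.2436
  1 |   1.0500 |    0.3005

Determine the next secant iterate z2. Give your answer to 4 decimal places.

0.9948

z2 = 1.0500 − 0.3005·(1.0500 − 0.9500) / (0.3005 − (-0.2436))
   = 1.0500 − (0.030050)/(0.544100) = 0.994771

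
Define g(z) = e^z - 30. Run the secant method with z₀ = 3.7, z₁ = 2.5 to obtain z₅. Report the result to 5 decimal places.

g(3.7) = 10.4473044, g(2.5) = -17.8175060
z₂ = 2.5000000 − (-17.8175060)·(2.5000000 − 3.7000000) / (-17.8175060 − 10.4473044) = 2.5000000 − (21.3810072)/(-28.2648104) = 3.2564532
g(3.2564532) = -4.0426908
z₃ = 3.2564532 − (-4.0426908)·(3.2564532 − 2.5000000) / (-4.0426908 − (-17.8175060)) = 3.2564532 − (-3.0581065)/(13.7748152) = 3.4784603
g(3.4784603) = 2.4097828
z₄ = 3.4784603 − 2.4097828·(3.4784603 − 3.2564532) / (2.4097828 − (-4.0426908)) = 3.4784603 − (0.5349889)/(6.4524736) = 3.3955481
g(3.3955481) = -0.1690005
z₅ = 3.3955481 − (-0.1690005)·(3.3955481 − 3.4784603) / (-0.1690005 − 2.4097828) = 3.3955481 − (0.0140122)/(-2.5787833) = 3.4009818

3.40098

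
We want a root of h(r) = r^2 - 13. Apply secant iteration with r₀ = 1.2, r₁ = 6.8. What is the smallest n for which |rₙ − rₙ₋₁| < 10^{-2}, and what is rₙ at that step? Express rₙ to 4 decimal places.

n = 6, rₙ = 3.6055

h(1.2) = -11.560000, h(6.8) = 33.240000
r₂ = 6.800000 − 33.240000·(5.600000)/(44.800000) = 2.645000;  |Δ| = 4.155000
h(2.645000) = -6.003975
r₃ = 2.645000 − (-6.003975)·(-4.155000)/(-39.243975) = 3.280678;  |Δ| = 0.635678
h(3.280678) = -2.237154
r₄ = 3.280678 − (-2.237154)·(0.635678)/(3.766821) = 3.658213;  |Δ| = 0.377536
h(3.658213) = 0.382524
r₅ = 3.658213 − 0.382524·(0.377536)/(2.619679) = 3.603086;  |Δ| = 0.055128
h(3.603086) = -0.017774
r₆ = 3.603086 − (-0.017774)·(-0.055128)/(-0.400298) = 3.605533;  |Δ| = 0.002448
|r₆ − r₅| = 0.002448 < 10^{-2}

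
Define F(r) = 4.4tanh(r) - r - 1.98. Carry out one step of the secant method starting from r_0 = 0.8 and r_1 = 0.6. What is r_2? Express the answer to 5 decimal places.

0.72097

F(0.8) = 0.1417618, F(0.6) = -0.2169819
r_2 = 0.6000000 − (-0.2169819)·(0.6000000 − 0.8000000) / (-0.2169819 − 0.1417618) = 0.6000000 − (0.0433964)/(-0.3587437) = 0.7209676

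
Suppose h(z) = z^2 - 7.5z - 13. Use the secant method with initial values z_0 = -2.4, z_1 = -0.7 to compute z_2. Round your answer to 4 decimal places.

-1.3849

h(-2.4) = 10.760000, h(-0.7) = -7.260000
z_2 = -0.700000 − (-7.260000)·(-0.700000 − (-2.400000)) / (-7.260000 − 10.760000) = -0.700000 − (-12.342000)/(-18.020000) = -1.384906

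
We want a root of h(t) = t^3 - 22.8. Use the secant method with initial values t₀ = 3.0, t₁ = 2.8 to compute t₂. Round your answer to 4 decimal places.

h(3.0) = 4.200000, h(2.8) = -0.848000
t₂ = 2.800000 − (-0.848000)·(2.800000 − 3.000000) / (-0.848000 − 4.200000) = 2.800000 − (0.169600)/(-5.048000) = 2.833597

2.8336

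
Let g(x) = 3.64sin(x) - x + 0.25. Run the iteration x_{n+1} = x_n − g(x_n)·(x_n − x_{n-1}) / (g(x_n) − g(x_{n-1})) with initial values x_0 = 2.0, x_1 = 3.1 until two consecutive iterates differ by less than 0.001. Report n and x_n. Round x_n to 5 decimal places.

g(2.0) = 1.5598426, g(3.1) = -2.6986464
x_2 = 3.1000000 − (-2.6986464)·(1.1000000)/(-4.2584890) = 2.4029192;  |Δ| = 0.6970808
g(2.4029192) = 0.2979209
x_3 = 2.4029192 − 0.2979209·(-0.6970808)/(2.9965673) = 2.4722235;  |Δ| = 0.0693043
g(2.4722235) = 0.0363653
x_4 = 2.4722235 − 0.0363653·(0.0693043)/(-0.2615556) = 2.4818592;  |Δ| = 0.0096357
g(2.4818592) = -0.0008803
x_5 = 2.4818592 − (-0.0008803)·(0.0096357)/(-0.0372456) = 2.4816314;  |Δ| = 0.0002277
|x_5 − x_4| = 0.0002277 < 0.001

n = 5, x_n = 2.48163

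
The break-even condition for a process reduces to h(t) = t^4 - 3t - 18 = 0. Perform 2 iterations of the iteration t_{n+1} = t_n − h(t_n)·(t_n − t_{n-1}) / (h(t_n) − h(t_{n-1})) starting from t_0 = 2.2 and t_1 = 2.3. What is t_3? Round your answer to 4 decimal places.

h(2.2) = -1.174400, h(2.3) = 3.084100
t_2 = 2.300000 − 3.084100·(2.300000 − 2.200000) / (3.084100 − (-1.174400)) = 2.300000 − (0.308410)/(4.258500) = 2.227578
h(2.227578) = -0.060269
t_3 = 2.227578 − (-0.060269)·(2.227578 − 2.300000) / (-0.060269 − 3.084100) = 2.227578 − (0.004365)/(-3.144369) = 2.228966

2.2290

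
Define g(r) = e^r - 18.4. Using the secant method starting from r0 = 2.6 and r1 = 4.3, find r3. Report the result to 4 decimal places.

g(2.6) = -4.936262, g(4.3) = 55.299794
r2 = 4.300000 − 55.299794·(4.300000 − 2.600000) / (55.299794 − (-4.936262)) = 4.300000 − (94.009649)/(60.236056) = 2.739313
g(2.739313) = -2.923656
r3 = 2.739313 − (-2.923656)·(2.739313 − 4.300000) / (-2.923656 − 55.299794) = 2.739313 − (4.562913)/(-58.223450) = 2.817682

2.8177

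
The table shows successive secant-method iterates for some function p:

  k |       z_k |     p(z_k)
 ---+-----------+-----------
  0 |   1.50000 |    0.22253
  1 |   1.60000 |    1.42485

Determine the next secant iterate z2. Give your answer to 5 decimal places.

1.48149

z2 = 1.60000 − 1.42485·(1.60000 − 1.50000) / (1.42485 − 0.22253)
   = 1.60000 − (0.1424850)/(1.2023200) = 1.4814916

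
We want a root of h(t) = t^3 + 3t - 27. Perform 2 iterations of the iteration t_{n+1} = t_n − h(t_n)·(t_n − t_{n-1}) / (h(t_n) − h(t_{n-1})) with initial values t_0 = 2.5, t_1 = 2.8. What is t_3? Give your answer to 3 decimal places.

h(2.5) = -3.87500, h(2.8) = 3.35200
t_2 = 2.80000 − 3.35200·(2.80000 − 2.50000) / (3.35200 − (-3.87500)) = 2.80000 − (1.00560)/(7.22700) = 2.66086
h(2.66086) = -0.17818
t_3 = 2.66086 − (-0.17818)·(2.66086 − 2.80000) / (-0.17818 − 3.35200) = 2.66086 − (0.02479)/(-3.53018) = 2.66788

2.668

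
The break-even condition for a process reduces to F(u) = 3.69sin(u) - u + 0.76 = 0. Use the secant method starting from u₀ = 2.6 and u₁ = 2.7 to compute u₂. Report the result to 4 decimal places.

F(2.6) = 0.062200, F(2.7) = -0.362968
u₂ = 2.700000 − (-0.362968)·(2.700000 − 2.600000) / (-0.362968 − 0.062200) = 2.700000 − (-0.036297)/(-0.425168) = 2.614630

2.6146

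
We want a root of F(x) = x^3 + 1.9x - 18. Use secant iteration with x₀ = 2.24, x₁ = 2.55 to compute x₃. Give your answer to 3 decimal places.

2.379

F(2.24) = -2.50458, F(2.55) = 3.42637
x₂ = 2.55000 − 3.42637·(2.55000 − 2.24000) / (3.42637 − (-2.50458)) = 2.55000 − (1.06218)/(5.93095) = 2.37091
F(2.37091) = -0.16789
x₃ = 2.37091 − (-0.16789)·(2.37091 − 2.55000) / (-0.16789 − 3.42637) = 2.37091 − (0.03007)/(-3.59426) = 2.37927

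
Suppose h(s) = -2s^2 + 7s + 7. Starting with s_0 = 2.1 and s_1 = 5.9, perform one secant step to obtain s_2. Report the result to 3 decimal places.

h(2.1) = 12.88000, h(5.9) = -21.32000
s_2 = 5.90000 − (-21.32000)·(5.90000 − 2.10000) / (-21.32000 − 12.88000) = 5.90000 − (-81.01600)/(-34.20000) = 3.53111

3.531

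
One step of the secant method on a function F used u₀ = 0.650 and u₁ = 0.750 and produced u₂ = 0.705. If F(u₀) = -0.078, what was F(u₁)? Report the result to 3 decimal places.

The secant line through (0.650, -0.078) and (0.750, F(u₁)) crosses zero at u₂ = 0.705.
So (0.650, -0.078), (0.750, F(u₁)), (0.705, 0) are collinear:
F(u₁) = -0.078 · (0.750 − 0.705) / (0.650 − 0.705) = -0.078 · (0.04500)/(-0.05500) = 0.06382

0.064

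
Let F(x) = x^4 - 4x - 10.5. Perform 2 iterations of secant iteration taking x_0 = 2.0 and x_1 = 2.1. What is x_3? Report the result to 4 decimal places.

2.0832

F(2.0) = -2.500000, F(2.1) = 0.548100
x_2 = 2.100000 − 0.548100·(2.100000 − 2.000000) / (0.548100 − (-2.500000)) = 2.100000 − (0.054810)/(3.048100) = 2.082018
F(2.082018) = -0.037580
x_3 = 2.082018 − (-0.037580)·(2.082018 − 2.100000) / (-0.037580 − 0.548100) = 2.082018 − (0.000676)/(-0.585680) = 2.083172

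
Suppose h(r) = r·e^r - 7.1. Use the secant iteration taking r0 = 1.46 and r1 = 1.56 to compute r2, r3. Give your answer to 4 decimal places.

1.5315, 1.5329

h(1.46) = -0.813299, h(1.56) = 0.323761
r2 = 1.560000 − 0.323761·(1.560000 − 1.460000) / (0.323761 − (-0.813299)) = 1.560000 − (0.032376)/(1.137060) = 1.531526
h(1.531526) = -0.016335
r3 = 1.531526 − (-0.016335)·(1.531526 − 1.560000) / (-0.016335 − 0.323761) = 1.531526 − (0.000465)/(-0.340096) = 1.532894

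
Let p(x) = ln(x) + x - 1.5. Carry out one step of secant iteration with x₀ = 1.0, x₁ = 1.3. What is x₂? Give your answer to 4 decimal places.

1.2667

p(1.0) = -0.500000, p(1.3) = 0.062364
x₂ = 1.300000 − 0.062364·(1.300000 − 1.000000) / (0.062364 − (-0.500000)) = 1.300000 − (0.018709)/(0.562364) = 1.266731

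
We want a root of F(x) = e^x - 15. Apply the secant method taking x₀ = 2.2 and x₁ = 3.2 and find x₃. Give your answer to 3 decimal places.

2.680

F(2.2) = -5.97499, F(3.2) = 9.53253
x₂ = 3.20000 − 9.53253·(3.20000 − 2.20000) / (9.53253 − (-5.97499)) = 3.20000 − (9.53253)/(15.50752) = 2.58530
F(2.58530) = -1.73278
x₃ = 2.58530 − (-1.73278)·(2.58530 − 3.20000) / (-1.73278 − 9.53253) = 2.58530 − (1.06515)/(-11.26531) = 2.67985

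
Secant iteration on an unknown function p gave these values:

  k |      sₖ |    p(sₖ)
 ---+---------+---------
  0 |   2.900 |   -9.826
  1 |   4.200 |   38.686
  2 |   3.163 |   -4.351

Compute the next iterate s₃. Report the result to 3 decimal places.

s₃ = 3.163 − (-4.351)·(3.163 − 4.200) / (-4.351 − 38.686)
   = 3.163 − (4.51199)/(-43.03700) = 3.26784

3.268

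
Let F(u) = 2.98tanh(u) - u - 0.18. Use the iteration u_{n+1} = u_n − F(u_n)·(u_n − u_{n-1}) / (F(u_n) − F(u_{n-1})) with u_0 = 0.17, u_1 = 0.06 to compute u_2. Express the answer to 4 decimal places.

F(0.17) = 0.151776, F(0.06) = -0.061414
u_2 = 0.060000 − (-0.061414)·(0.060000 − 0.170000) / (-0.061414 − 0.151776) = 0.060000 − (0.006756)/(-0.213190) = 0.091688

0.0917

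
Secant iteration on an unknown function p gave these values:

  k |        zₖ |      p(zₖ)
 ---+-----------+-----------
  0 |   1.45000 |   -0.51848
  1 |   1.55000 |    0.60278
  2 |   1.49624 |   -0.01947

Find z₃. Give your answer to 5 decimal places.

1.49792

z₃ = 1.49624 − (-0.01947)·(1.49624 − 1.55000) / (-0.01947 − 0.60278)
   = 1.49624 − (0.0010467)/(-0.6222500) = 1.4979221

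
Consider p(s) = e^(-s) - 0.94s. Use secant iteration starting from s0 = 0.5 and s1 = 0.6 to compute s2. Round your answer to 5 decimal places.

0.58999

p(0.5) = 0.1365307, p(0.6) = -0.0151884
s2 = 0.6000000 − (-0.0151884)·(0.6000000 − 0.5000000) / (-0.0151884 − 0.1365307) = 0.6000000 − (-0.0015188)/(-0.1517190) = 0.5899891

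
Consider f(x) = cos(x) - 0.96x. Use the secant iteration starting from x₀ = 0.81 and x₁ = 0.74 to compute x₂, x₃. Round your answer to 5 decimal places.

0.75691, 0.75711

f(0.81) = -0.0881016, f(0.74) = 0.0280686
x₂ = 0.7400000 − 0.0280686·(0.7400000 − 0.8100000) / (0.0280686 − (-0.0881016)) = 0.7400000 − (-0.0019648)/(0.1161701) = 0.7569131
f(0.7569131) = 0.0003226
x₃ = 0.7569131 − 0.0003226·(0.7569131 − 0.7400000) / (0.0003226 − 0.0280686) = 0.7569131 − (0.0000055)/(-0.0277460) = 0.7571098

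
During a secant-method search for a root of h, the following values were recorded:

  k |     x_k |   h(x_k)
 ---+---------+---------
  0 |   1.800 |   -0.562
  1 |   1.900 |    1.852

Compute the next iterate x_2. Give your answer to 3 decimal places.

1.823

x_2 = 1.900 − 1.852·(1.900 − 1.800) / (1.852 − (-0.562))
   = 1.900 − (0.18520)/(2.41400) = 1.82328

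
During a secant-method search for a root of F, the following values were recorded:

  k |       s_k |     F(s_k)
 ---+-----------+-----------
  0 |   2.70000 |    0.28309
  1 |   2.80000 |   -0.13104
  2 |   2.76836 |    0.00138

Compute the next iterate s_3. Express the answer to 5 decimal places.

s_3 = 2.76836 − 0.00138·(2.76836 − 2.80000) / (0.00138 − (-0.13104))
   = 2.76836 − (-0.0000437)/(0.1324200) = 2.7686897

2.76869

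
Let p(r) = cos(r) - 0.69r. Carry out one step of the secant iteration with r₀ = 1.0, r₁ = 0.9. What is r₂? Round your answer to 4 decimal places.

p(1.0) = -0.149698, p(0.9) = 0.000610
r₂ = 0.900000 − 0.000610·(0.900000 − 1.000000) / (0.000610 − (-0.149698)) = 0.900000 − (-0.000061)/(0.150308) = 0.900406

0.9004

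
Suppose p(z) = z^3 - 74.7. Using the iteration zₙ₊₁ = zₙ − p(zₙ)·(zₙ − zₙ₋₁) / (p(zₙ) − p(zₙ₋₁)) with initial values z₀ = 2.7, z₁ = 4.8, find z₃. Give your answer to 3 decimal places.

p(2.7) = -55.01700, p(4.8) = 35.89200
z₂ = 4.80000 − 35.89200·(4.80000 − 2.70000) / (35.89200 − (-55.01700)) = 4.80000 − (75.37320)/(90.90900) = 3.97089
p(3.97089) = -12.08695
z₃ = 3.97089 − (-12.08695)·(3.97089 − 4.80000) / (-12.08695 − 35.89200) = 3.97089 − (10.02136)/(-47.97895) = 4.17976

4.180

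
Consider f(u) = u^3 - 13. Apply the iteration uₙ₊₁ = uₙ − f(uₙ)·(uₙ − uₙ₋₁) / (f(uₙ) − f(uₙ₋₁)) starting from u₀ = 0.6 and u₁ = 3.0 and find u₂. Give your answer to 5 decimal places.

f(0.6) = -12.7840000, f(3.0) = 14.0000000
u₂ = 3.0000000 − 14.0000000·(3.0000000 − 0.6000000) / (14.0000000 − (-12.7840000)) = 3.0000000 − (33.6000000)/(26.7840000) = 1.7455197

1.74552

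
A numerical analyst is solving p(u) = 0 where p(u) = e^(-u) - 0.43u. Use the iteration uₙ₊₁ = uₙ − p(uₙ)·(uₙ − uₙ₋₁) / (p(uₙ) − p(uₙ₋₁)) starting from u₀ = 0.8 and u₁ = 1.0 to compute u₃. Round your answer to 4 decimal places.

0.9235

p(0.8) = 0.105329, p(1.0) = -0.062121
u₂ = 1.000000 − (-0.062121)·(1.000000 − 0.800000) / (-0.062121 − 0.105329) = 1.000000 − (-0.012424)/(-0.167450) = 0.925804
p(0.925804) = -0.001883
u₃ = 0.925804 − (-0.001883)·(0.925804 − 1.000000) / (-0.001883 − (-0.062121)) = 0.925804 − (0.000140)/(0.060238) = 0.923485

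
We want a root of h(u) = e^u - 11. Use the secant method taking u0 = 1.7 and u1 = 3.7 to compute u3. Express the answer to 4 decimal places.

2.1945

h(1.7) = -5.526053, h(3.7) = 29.447304
u2 = 3.700000 − 29.447304·(3.700000 − 1.700000) / (29.447304 − (-5.526053)) = 3.700000 − (58.894609)/(34.973357) = 2.016015
h(2.016015) = -3.491656
u3 = 2.016015 − (-3.491656)·(2.016015 − 3.700000) / (-3.491656 − 29.447304) = 2.016015 − (5.879896)/(-32.938960) = 2.194524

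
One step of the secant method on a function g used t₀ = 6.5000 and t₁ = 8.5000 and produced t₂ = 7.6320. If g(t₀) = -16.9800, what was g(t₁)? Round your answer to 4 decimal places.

The secant line through (6.5000, -16.9800) and (8.5000, g(t₁)) crosses zero at t₂ = 7.6320.
So (6.5000, -16.9800), (8.5000, g(t₁)), (7.6320, 0) are collinear:
g(t₁) = -16.9800 · (8.5000 − 7.6320) / (6.5000 − 7.6320) = -16.9800 · (0.868000)/(-1.132000) = 13.020000

13.0200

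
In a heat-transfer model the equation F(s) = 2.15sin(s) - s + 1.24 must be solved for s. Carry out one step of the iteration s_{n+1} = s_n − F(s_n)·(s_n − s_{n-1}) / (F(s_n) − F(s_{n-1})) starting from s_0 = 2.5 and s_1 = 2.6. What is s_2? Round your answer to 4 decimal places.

2.5096

F(2.5) = 0.026715, F(2.6) = -0.251672
s_2 = 2.600000 − (-0.251672)·(2.600000 − 2.500000) / (-0.251672 − 0.026715) = 2.600000 − (-0.025167)/(-0.278387) = 2.509596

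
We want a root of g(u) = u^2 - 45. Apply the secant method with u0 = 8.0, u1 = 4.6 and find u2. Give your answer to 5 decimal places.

g(8.0) = 19.0000000, g(4.6) = -23.8400000
u2 = 4.6000000 − (-23.8400000)·(4.6000000 − 8.0000000) / (-23.8400000 − 19.0000000) = 4.6000000 − (81.0560000)/(-42.8400000) = 6.4920635

6.49206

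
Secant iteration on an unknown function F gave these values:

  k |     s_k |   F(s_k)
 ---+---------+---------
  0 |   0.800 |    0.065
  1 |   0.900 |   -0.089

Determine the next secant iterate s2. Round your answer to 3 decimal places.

0.842

s2 = 0.900 − (-0.089)·(0.900 − 0.800) / (-0.089 − 0.065)
   = 0.900 − (-0.00890)/(-0.15400) = 0.84221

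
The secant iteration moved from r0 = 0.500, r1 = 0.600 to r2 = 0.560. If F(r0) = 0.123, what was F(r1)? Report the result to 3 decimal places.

-0.082

The secant line through (0.500, 0.123) and (0.600, F(r1)) crosses zero at r2 = 0.560.
So (0.500, 0.123), (0.600, F(r1)), (0.560, 0) are collinear:
F(r1) = 0.123 · (0.600 − 0.560) / (0.500 − 0.560) = 0.123 · (0.04000)/(-0.06000) = -0.08200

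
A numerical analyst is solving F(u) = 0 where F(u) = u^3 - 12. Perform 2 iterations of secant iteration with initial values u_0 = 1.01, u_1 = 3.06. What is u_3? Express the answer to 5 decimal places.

2.14867

F(1.01) = -10.9696990, F(3.06) = 16.6526160
u_2 = 3.0600000 − 16.6526160·(3.0600000 − 1.0100000) / (16.6526160 − (-10.9696990)) = 3.0600000 − (34.1378628)/(27.6223150) = 1.8241201
F(1.8241201) = -5.9303966
u_3 = 1.8241201 − (-5.9303966)·(1.8241201 − 3.0600000) / (-5.9303966 − 16.6526160) = 1.8241201 − (7.3292577)/(-22.5830126) = 2.1486675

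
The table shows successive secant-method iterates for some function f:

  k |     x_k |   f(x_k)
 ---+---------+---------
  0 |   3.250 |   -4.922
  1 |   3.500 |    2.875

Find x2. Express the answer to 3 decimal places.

3.408

x2 = 3.500 − 2.875·(3.500 − 3.250) / (2.875 − (-4.922))
   = 3.500 − (0.71875)/(7.79700) = 3.40782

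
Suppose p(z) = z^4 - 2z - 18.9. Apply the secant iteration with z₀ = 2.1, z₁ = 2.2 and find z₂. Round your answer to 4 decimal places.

p(2.1) = -3.651900, p(2.2) = 0.125600
z₂ = 2.200000 − 0.125600·(2.200000 − 2.100000) / (0.125600 − (-3.651900)) = 2.200000 − (0.012560)/(3.777500) = 2.196675

2.1967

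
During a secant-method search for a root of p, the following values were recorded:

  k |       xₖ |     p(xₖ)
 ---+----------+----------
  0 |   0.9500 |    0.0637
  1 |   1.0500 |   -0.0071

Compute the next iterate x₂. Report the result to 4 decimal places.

x₂ = 1.0500 − (-0.0071)·(1.0500 − 0.9500) / (-0.0071 − 0.0637)
   = 1.0500 − (-0.000710)/(-0.070800) = 1.039972

1.0400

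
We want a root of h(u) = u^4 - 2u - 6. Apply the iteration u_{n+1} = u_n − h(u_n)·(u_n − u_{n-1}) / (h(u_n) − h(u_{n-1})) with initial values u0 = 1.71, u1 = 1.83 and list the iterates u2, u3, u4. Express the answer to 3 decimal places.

1.753, 1.756, 1.756

h(1.71) = -0.86964, h(1.83) = 1.55513
u2 = 1.83000 − 1.55513·(1.83000 − 1.71000) / (1.55513 − (-0.86964)) = 1.83000 − (0.18662)/(2.42477) = 1.75304
h(1.75304) = -0.06188
u3 = 1.75304 − (-0.06188)·(1.75304 − 1.83000) / (-0.06188 − 1.55513) = 1.75304 − (0.00476)/(-1.61701) = 1.75598
h(1.75598) = -0.00414
u4 = 1.75598 − (-0.00414)·(1.75598 − 1.75304) / (-0.00414 − (-0.06188)) = 1.75598 − (-0.00001)/(0.05773) = 1.75619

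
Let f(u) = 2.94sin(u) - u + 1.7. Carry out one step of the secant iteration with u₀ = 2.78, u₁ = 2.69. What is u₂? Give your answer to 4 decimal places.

f(2.78) = -0.039933, f(2.69) = 0.293013
u₂ = 2.690000 − 0.293013·(2.690000 − 2.780000) / (0.293013 − (-0.039933)) = 2.690000 − (-0.026371)/(0.332946) = 2.769206

2.7692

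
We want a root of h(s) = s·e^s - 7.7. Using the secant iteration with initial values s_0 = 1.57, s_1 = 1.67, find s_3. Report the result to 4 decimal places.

h(1.57) = -0.153562, h(1.67) = 1.171320
s_2 = 1.670000 − 1.171320·(1.670000 − 1.570000) / (1.171320 − (-0.153562)) = 1.670000 − (0.117132)/(1.324883) = 1.581591
h(1.581591) = -0.009224
s_3 = 1.581591 − (-0.009224)·(1.581591 − 1.670000) / (-0.009224 − 1.171320) = 1.581591 − (0.000815)/(-1.180544) = 1.582281

1.5823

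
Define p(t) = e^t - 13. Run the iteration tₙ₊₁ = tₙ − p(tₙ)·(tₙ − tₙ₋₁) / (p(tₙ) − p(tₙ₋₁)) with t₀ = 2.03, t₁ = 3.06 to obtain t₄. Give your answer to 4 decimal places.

p(2.03) = -5.385914, p(3.06) = 8.327557
t₂ = 3.060000 − 8.327557·(3.060000 − 2.030000) / (8.327557 − (-5.385914)) = 3.060000 − (8.577384)/(13.713471) = 2.434529
p(2.434529) = -1.589562
t₃ = 2.434529 − (-1.589562)·(2.434529 − 3.060000) / (-1.589562 − 8.327557) = 2.434529 − (0.994225)/(-9.917119) = 2.534782
p(2.534782) = -0.386319
t₄ = 2.534782 − (-0.386319)·(2.534782 − 2.434529) / (-0.386319 − (-1.589562)) = 2.534782 − (-0.038730)/(1.203243) = 2.566970

2.5670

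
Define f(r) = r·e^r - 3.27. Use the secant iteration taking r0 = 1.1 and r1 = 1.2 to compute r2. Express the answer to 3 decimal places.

1.095

f(1.1) = 0.03458, f(1.2) = 0.71414
r2 = 1.20000 − 0.71414·(1.20000 − 1.10000) / (0.71414 − 0.03458) = 1.20000 − (0.07141)/(0.67956) = 1.09491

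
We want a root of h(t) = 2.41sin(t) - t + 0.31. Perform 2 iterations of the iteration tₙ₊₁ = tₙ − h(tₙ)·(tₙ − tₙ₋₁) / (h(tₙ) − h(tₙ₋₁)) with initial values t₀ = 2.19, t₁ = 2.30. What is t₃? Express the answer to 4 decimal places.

h(2.19) = 0.082562, h(2.30) = -0.192850
t₂ = 2.300000 − (-0.192850)·(2.300000 − 2.190000) / (-0.192850 − 0.082562) = 2.300000 − (-0.021214)/(-0.275412) = 2.222975
h(2.222975) = 0.002404
t₃ = 2.222975 − 0.002404·(2.222975 − 2.300000) / (0.002404 − (-0.192850)) = 2.222975 − (-0.000185)/(0.195255) = 2.223924

2.2239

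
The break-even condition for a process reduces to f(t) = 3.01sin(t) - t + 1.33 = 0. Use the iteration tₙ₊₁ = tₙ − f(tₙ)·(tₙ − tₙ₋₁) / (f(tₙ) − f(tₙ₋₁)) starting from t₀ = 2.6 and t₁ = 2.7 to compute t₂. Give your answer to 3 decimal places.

f(2.6) = 0.28166, f(2.7) = -0.08359
t₂ = 2.70000 − (-0.08359)·(2.70000 − 2.60000) / (-0.08359 − 0.28166) = 2.70000 − (-0.00836)/(-0.36525) = 2.67711

2.677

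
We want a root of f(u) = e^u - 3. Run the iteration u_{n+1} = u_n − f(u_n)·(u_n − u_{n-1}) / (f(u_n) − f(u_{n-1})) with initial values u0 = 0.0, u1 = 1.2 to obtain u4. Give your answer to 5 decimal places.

1.09872

f(0.0) = -2.0000000, f(1.2) = 0.3201169
u2 = 1.2000000 − 0.3201169·(1.2000000 − 0.0000000) / (0.3201169 − (-2.0000000)) = 1.2000000 − (0.3841403)/(2.3201169) = 1.0344306
f(1.0344306) = -0.1864962
u3 = 1.0344306 − (-0.1864962)·(1.0344306 − 1.2000000) / (-0.1864962 − 0.3201169) = 1.0344306 − (0.0308781)/(-0.5066131) = 1.0953806
f(1.0953806) = -0.0096794
u4 = 1.0953806 − (-0.0096794)·(1.0953806 − 1.0344306) / (-0.0096794 − (-0.1864962)) = 1.0953806 − (-0.0005900)/(0.1768167) = 1.0987172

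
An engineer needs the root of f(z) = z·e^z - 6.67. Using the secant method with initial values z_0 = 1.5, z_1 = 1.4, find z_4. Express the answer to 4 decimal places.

f(1.5) = 0.052534, f(1.4) = -0.992720
z_2 = 1.400000 − (-0.992720)·(1.400000 − 1.500000) / (-0.992720 − 0.052534) = 1.400000 − (0.099272)/(-1.045254) = 1.494974
f(1.494974) = -0.003580
z_3 = 1.494974 − (-0.003580)·(1.494974 − 1.400000) / (-0.003580 − (-0.992720)) = 1.494974 − (-0.000340)/(0.989140) = 1.495318
f(1.495318) = 0.000245
z_4 = 1.495318 − 0.000245·(1.495318 − 1.494974) / (0.000245 − (-0.003580)) = 1.495318 − (0.000000)/(0.003825) = 1.495296

1.4953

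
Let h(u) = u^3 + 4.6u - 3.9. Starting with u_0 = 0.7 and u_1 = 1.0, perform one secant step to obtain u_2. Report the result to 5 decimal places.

0.74963

h(0.7) = -0.3370000, h(1.0) = 1.7000000
u_2 = 1.0000000 − 1.7000000·(1.0000000 − 0.7000000) / (1.7000000 − (-0.3370000)) = 1.0000000 − (0.5100000)/(2.0370000) = 0.7496318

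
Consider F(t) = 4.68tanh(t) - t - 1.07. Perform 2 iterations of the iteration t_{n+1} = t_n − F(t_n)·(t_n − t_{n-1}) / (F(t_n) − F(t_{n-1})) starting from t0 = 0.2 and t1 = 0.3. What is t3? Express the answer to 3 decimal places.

0.302

F(0.2) = -0.34628, F(0.3) = -0.00666
t2 = 0.30000 − (-0.00666)·(0.30000 − 0.20000) / (-0.00666 − (-0.34628)) = 0.30000 − (-0.00067)/(0.33963) = 0.30196
F(0.30196) = -0.00023
t3 = 0.30196 − (-0.00023)·(0.30196 − 0.30000) / (-0.00023 − (-0.00666)) = 0.30196 − (0.00000)/(0.00643) = 0.30203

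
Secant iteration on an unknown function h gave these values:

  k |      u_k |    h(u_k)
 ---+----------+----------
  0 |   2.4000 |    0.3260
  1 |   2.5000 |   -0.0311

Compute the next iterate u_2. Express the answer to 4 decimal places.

2.4913

u_2 = 2.5000 − (-0.0311)·(2.5000 − 2.4000) / (-0.0311 − 0.3260)
   = 2.5000 − (-0.003110)/(-0.357100) = 2.491291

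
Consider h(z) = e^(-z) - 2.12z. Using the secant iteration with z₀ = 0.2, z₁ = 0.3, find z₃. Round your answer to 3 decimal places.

0.337

h(0.2) = 0.39473, h(0.3) = 0.10482
z₂ = 0.30000 − 0.10482·(0.30000 − 0.20000) / (0.10482 − 0.39473) = 0.30000 − (0.01048)/(-0.28991) = 0.33616
h(0.33616) = 0.00186
z₃ = 0.33616 − 0.00186·(0.33616 − 0.30000) / (0.00186 − 0.10482) = 0.33616 − (0.00007)/(-0.10295) = 0.33681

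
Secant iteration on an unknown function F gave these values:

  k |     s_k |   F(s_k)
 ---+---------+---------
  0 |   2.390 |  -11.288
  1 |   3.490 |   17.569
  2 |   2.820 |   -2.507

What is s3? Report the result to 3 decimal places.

s3 = 2.820 − (-2.507)·(2.820 − 3.490) / (-2.507 − 17.569)
   = 2.820 − (1.67969)/(-20.07600) = 2.90367

2.904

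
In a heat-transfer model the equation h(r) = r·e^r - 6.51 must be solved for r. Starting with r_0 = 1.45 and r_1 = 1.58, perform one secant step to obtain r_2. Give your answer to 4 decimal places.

h(1.45) = -0.328484, h(1.58) = 1.160830
r_2 = 1.580000 − 1.160830·(1.580000 − 1.450000) / (1.160830 − (-0.328484)) = 1.580000 − (0.150908)/(1.489314) = 1.478673

1.4787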